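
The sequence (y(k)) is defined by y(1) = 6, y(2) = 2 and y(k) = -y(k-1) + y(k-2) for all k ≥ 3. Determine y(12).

y(3) = -2 + 6 = 4
y(4) = -4 + 2 = -2
y(5) = -(-2) + 4 = 6
y(6) = -6 + (-2) = -8
y(7) = -(-8) + 6 = 14
y(8) = -14 + (-8) = -22
y(9) = -(-22) + 14 = 36
y(10) = -36 + (-22) = -58
y(11) = -(-58) + 36 = 94
y(12) = -94 + (-58) = -152

-152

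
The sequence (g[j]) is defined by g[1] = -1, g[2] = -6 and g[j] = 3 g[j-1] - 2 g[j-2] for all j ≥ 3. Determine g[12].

-10236

g[3] = 3·(-6) - 2·(-1) = -16
g[4] = 3·(-16) - 2·(-6) = -36
g[5] = 3·(-36) - 2·(-16) = -76
g[6] = 3·(-76) - 2·(-36) = -156
g[7] = 3·(-156) - 2·(-76) = -316
g[8] = 3·(-316) - 2·(-156) = -636
g[9] = 3·(-636) - 2·(-316) = -1276
g[10] = 3·(-1276) - 2·(-636) = -2556
g[11] = 3·(-2556) - 2·(-1276) = -5116
g[12] = 3·(-5116) - 2·(-2556) = -10236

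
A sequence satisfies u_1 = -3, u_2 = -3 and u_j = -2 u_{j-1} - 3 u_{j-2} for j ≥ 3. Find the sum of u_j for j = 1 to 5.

u_3 = -2(-3) - 3(-3) = 15
u_4 = -2(15) - 3(-3) = -21
u_5 = -2(-21) - 3(15) = -3
Sum = (-3) + (-3) + 15 + (-21) + (-3) = -15

-15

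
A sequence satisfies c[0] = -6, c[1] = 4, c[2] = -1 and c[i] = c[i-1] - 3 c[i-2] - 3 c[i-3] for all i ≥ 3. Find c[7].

41

c[3] = (-1) - 3·4 - 3·(-6) = 5
c[4] = 5 - 3·(-1) - 3·4 = -4
c[5] = (-4) - 3·5 - 3·(-1) = -16
c[6] = (-16) - 3·(-4) - 3·5 = -19
c[7] = (-19) - 3·(-16) - 3·(-4) = 41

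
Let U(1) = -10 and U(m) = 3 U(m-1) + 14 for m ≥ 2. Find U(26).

The fixed point is 14/(1 - 3) = -7, so U(m) + 7 = 3(U(m-1) + 7).
Hence U(m) = -3·3^{m-1} - 7.
U(26) = -3·3^{25} - 7 = -3·847288609443 - 7 = -2541865828336.

-2541865828336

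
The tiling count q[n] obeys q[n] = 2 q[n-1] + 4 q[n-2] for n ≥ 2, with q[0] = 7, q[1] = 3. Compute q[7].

9664

q[2] = 2(3) + 4(7) = 34
q[3] = 2(34) + 4(3) = 80
q[4] = 2(80) + 4(34) = 296
q[5] = 2(296) + 4(80) = 912
q[6] = 2(912) + 4(296) = 3008
q[7] = 2(3008) + 4(912) = 9664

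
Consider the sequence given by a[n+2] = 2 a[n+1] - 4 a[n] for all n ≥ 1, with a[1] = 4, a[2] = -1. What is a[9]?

a[3] = 2·(-1) - 4·4 = -18
a[4] = 2·(-18) - 4·(-1) = -32
a[5] = 2·(-32) - 4·(-18) = 8
a[6] = 2·8 - 4·(-32) = 144
a[7] = 2·144 - 4·8 = 256
a[8] = 2·256 - 4·144 = -64
a[9] = 2·(-64) - 4·256 = -1152

-1152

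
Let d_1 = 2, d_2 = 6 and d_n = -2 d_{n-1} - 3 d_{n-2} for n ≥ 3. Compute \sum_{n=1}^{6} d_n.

d_3 = -2·6 - 3·2 = -18
d_4 = -2·(-18) - 3·6 = 18
d_5 = -2·18 - 3·(-18) = 18
d_6 = -2·18 - 3·18 = -90
Sum = 2 + 6 + (-18) + 18 + 18 + (-90) = -64

-64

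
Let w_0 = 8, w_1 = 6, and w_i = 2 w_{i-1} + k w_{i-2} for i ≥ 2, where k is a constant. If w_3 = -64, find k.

-4

w_2 = 12 + 8k
w_3 = 24 + 22k
So 24 + 22k = -64, giving k = -4.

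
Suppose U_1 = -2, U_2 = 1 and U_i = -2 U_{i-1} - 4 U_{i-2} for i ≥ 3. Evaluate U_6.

U_3 = -2·1 - 4·(-2) = 6
U_4 = -2·6 - 4·1 = -16
U_5 = -2·(-16) - 4·6 = 8
U_6 = -2·8 - 4·(-16) = 48

48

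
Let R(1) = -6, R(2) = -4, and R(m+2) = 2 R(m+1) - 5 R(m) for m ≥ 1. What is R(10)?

R(3) = 2·(-4) - 5·(-6) = 22
R(4) = 2·22 - 5·(-4) = 64
R(5) = 2·64 - 5·22 = 18
R(6) = 2·18 - 5·64 = -284
R(7) = 2·(-284) - 5·18 = -658
R(8) = 2·(-658) - 5·(-284) = 104
R(9) = 2·104 - 5·(-658) = 3498
R(10) = 2·3498 - 5·104 = 6476

6476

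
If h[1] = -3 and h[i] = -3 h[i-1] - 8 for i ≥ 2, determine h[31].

-205891132094651

The fixed point is -8/(1 + 3) = -2, so h[i] + 2 = -3(h[i-1] + 2).
Hence h[i] = -1·(-3)^{i-1} - 2.
h[31] = -1·(-3)^{30} - 2 = -1·205891132094649 - 2 = -205891132094651.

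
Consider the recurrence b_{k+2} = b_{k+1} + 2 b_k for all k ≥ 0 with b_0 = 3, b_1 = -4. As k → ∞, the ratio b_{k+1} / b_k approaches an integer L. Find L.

The characteristic equation is r^2 - r - 2 = 0, which factors as (r - 2)(r + 1) = 0.
So the roots are 2 and -1. Since |2| > |-1| and the coefficient of 2^k is non-zero, the ratio tends to 2.

2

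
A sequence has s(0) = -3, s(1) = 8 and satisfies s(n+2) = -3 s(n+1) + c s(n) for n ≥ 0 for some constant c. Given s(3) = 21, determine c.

-3

s(2) = -24 - 3c
s(3) = 72 + 17c
So 72 + 17c = 21, giving c = -3.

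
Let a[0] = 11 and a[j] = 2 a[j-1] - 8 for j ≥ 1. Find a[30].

The fixed point is -8/(1 - 2) = 8, so a[j] - 8 = 2(a[j-1] - 8).
Hence a[j] = 3·2^j + 8.
a[30] = 3·2^{30} + 8 = 3·1073741824 + 8 = 3221225480.

3221225480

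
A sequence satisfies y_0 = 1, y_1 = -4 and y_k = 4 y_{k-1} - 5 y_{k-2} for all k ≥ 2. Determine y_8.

y_2 = 4·(-4) - 5·1 = -21
y_3 = 4·(-21) - 5·(-4) = -64
y_4 = 4·(-64) - 5·(-21) = -151
y_5 = 4·(-151) - 5·(-64) = -284
y_6 = 4·(-284) - 5·(-151) = -381
y_7 = 4·(-381) - 5·(-284) = -104
y_8 = 4·(-104) - 5·(-381) = 1489

1489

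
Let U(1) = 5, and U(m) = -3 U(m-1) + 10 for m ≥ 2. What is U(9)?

16405

U(2) = -3·5 + 10 = -5
U(3) = -3·(-5) + 10 = 25
U(4) = -3·25 + 10 = -65
U(5) = -3·(-65) + 10 = 205
U(6) = -3·205 + 10 = -605
U(7) = -3·(-605) + 10 = 1825
U(8) = -3·1825 + 10 = -5465
U(9) = -3·(-5465) + 10 = 16405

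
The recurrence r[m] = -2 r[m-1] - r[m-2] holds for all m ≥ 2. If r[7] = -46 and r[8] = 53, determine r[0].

Rearranging, r[m-2] = -(r[m] + 2 r[m-1]).
r[6] = -(53 + 2·(-46)) = 39
r[5] = -(-46 + 2·39) = -32
r[4] = -(39 + 2·(-32)) = 25
r[3] = -(-32 + 2·25) = -18
r[2] = -(25 + 2·(-18)) = 11
r[1] = -(-18 + 2·11) = -4
r[0] = -(11 + 2·(-4)) = -3

-3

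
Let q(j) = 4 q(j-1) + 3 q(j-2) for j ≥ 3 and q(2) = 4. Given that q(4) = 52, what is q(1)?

-2

Let q(1) = z.
q(3) = 16 + 3z
q(4) = 76 + 12z
So 76 + 12z = 52, giving z = -2.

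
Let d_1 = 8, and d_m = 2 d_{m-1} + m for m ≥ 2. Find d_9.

d_2 = 2*8 + 2 = 18
d_3 = 2*18 + 3 = 39
d_4 = 2*39 + 4 = 82
d_5 = 2*82 + 5 = 169
d_6 = 2*169 + 6 = 344
d_7 = 2*344 + 7 = 695
d_8 = 2*695 + 8 = 1398
d_9 = 2*1398 + 9 = 2805

2805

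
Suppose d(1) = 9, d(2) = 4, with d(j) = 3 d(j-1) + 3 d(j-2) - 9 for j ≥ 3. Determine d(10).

d(3) = 3(4) + 3(9) - 9 = 30
d(4) = 3(30) + 3(4) - 9 = 93
d(5) = 3(93) + 3(30) - 9 = 360
d(6) = 3(360) + 3(93) - 9 = 1350
d(7) = 3(1350) + 3(360) - 9 = 5121
d(8) = 3(5121) + 3(1350) - 9 = 19404
d(9) = 3(19404) + 3(5121) - 9 = 73566
d(10) = 3(73566) + 3(19404) - 9 = 278901

278901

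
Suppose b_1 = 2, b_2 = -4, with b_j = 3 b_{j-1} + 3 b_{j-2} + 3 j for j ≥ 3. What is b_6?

198

b_3 = 3(-4) + 3(2) + 9 = 3
b_4 = 3(3) + 3(-4) + 12 = 9
b_5 = 3(9) + 3(3) + 15 = 51
b_6 = 3(51) + 3(9) + 18 = 198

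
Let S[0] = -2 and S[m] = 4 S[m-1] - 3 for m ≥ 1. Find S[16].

-12884901887

The fixed point is -3/(1 - 4) = 1, so S[m] - 1 = 4(S[m-1] - 1).
Hence S[m] = -3·4^m + 1.
S[16] = -3·4^{16} + 1 = -3·4294967296 + 1 = -12884901887.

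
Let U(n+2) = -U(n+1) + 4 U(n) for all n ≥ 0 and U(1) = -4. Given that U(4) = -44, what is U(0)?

Let U(0) = y.
U(2) = 4 + 4y
U(3) = -20 - 4y
U(4) = 36 + 20y
So 36 + 20y = -44, giving y = -4.

-4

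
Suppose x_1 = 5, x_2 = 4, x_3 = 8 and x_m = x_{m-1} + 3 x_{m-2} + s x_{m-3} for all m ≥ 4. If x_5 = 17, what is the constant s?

-3

x_4 = 20 + 5s
x_5 = 44 + 9s
So 44 + 9s = 17, giving s = -3.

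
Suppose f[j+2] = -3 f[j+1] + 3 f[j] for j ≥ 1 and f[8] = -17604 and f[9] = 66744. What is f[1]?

4

Rearranging, f[j-2] = (f[j] + 3 f[j-1]) / 3.
f[7] = (66744 + 3·(-17604)) / 3 = 13932/3 = 4644
f[6] = (-17604 + 3·4644) / 3 = -3672/3 = -1224
f[5] = (4644 + 3·(-1224)) / 3 = 972/3 = 324
f[4] = (-1224 + 3·324) / 3 = -252/3 = -84
f[3] = (324 + 3·(-84)) / 3 = 72/3 = 24
f[2] = (-84 + 3·24) / 3 = -12/3 = -4
f[1] = (24 + 3·(-4)) / 3 = 12/3 = 4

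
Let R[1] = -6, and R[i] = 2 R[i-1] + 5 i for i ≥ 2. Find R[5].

109

R[2] = 2*(-6) + 10 = -2
R[3] = 2*(-2) + 15 = 11
R[4] = 2*11 + 20 = 42
R[5] = 2*42 + 25 = 109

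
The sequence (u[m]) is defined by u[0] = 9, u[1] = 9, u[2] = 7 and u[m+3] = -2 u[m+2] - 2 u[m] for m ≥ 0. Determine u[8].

u[3] = -2(7) - 2(9) = -32
u[4] = -2(-32) - 2(9) = 46
u[5] = -2(46) - 2(7) = -106
u[6] = -2(-106) - 2(-32) = 276
u[7] = -2(276) - 2(46) = -644
u[8] = -2(-644) - 2(-106) = 1500

1500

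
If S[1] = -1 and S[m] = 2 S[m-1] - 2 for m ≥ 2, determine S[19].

-786430

The fixed point is -2/(1 - 2) = 2, so S[m] - 2 = 2(S[m-1] - 2).
Hence S[m] = -3·2^{m-1} + 2.
S[19] = -3·2^{18} + 2 = -3·262144 + 2 = -786430.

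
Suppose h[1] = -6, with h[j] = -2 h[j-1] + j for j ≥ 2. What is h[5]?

-103

h[2] = -2*(-6) + 2 = 14
h[3] = -2*14 + 3 = -25
h[4] = -2*(-25) + 4 = 54
h[5] = -2*54 + 5 = -103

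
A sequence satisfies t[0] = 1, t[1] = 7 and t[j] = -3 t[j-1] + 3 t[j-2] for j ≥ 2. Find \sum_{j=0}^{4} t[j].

-214

t[2] = -3·7 + 3·1 = -18
t[3] = -3·(-18) + 3·7 = 75
t[4] = -3·75 + 3·(-18) = -279
Sum = 1 + 7 + (-18) + 75 + (-279) = -214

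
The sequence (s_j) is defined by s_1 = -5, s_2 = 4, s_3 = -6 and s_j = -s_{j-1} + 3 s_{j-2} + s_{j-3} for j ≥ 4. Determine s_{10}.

s_4 = -(-6) + 3·4 + (-5) = 13
s_5 = -13 + 3·(-6) + 4 = -27
s_6 = -(-27) + 3·13 + (-6) = 60
s_7 = -60 + 3·(-27) + 13 = -128
s_8 = -(-128) + 3·60 + (-27) = 281
s_9 = -281 + 3·(-128) + 60 = -605
s_{10} = -(-605) + 3·281 + (-128) = 1320

1320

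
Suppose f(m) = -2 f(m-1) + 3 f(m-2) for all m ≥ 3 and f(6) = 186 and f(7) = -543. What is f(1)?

Rearranging, f(m-2) = (f(m) + 2 f(m-1)) / 3.
f(5) = (-543 + 2(186)) / 3 = -171/3 = -57
f(4) = (186 + 2(-57)) / 3 = 72/3 = 24
f(3) = (-57 + 2(24)) / 3 = -9/3 = -3
f(2) = (24 + 2(-3)) / 3 = 18/3 = 6
f(1) = (-3 + 2(6)) / 3 = 9/3 = 3

3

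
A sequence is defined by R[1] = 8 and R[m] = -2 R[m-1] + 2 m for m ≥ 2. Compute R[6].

-216

R[2] = -2*8 + 4 = -12
R[3] = -2*(-12) + 6 = 30
R[4] = -2*30 + 8 = -52
R[5] = -2*(-52) + 10 = 114
R[6] = -2*114 + 12 = -216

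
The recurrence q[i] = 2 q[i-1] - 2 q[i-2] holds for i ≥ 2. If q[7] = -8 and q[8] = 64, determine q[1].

9

Rearranging, q[i-2] = (q[i] - 2 q[i-1]) / -2.
q[6] = (64 - 2*(-8)) / -2 = 80/-2 = -40
q[5] = (-8 - 2*(-40)) / -2 = 72/-2 = -36
q[4] = (-40 - 2*(-36)) / -2 = 32/-2 = -16
q[3] = (-36 - 2*(-16)) / -2 = -4/-2 = 2
q[2] = (-16 - 2*2) / -2 = -20/-2 = 10
q[1] = (2 - 2*10) / -2 = -18/-2 = 9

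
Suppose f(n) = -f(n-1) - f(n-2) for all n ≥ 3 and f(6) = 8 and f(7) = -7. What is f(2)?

Rearranging, f(n-2) = -(f(n) + f(n-1)).
f(5) = -(-7 + 8) = -1
f(4) = -(8 + (-1)) = -7
f(3) = -(-1 + (-7)) = 8
f(2) = -(-7 + 8) = -1

-1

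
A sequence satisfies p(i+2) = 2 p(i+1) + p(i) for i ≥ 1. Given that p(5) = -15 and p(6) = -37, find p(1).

Rearranging, p(i-2) = p(i) - 2 p(i-1).
p(4) = -37 - 2·(-15) = -7
p(3) = -15 - 2·(-7) = -1
p(2) = -7 - 2·(-1) = -5
p(1) = -1 - 2·(-5) = 9

9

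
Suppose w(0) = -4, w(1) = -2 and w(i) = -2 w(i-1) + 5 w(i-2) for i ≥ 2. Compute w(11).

w(2) = -2(-2) + 5(-4) = -16
w(3) = -2(-16) + 5(-2) = 22
w(4) = -2(22) + 5(-16) = -124
w(5) = -2(-124) + 5(22) = 358
w(6) = -2(358) + 5(-124) = -1336
w(7) = -2(-1336) + 5(358) = 4462
w(8) = -2(4462) + 5(-1336) = -15604
w(9) = -2(-15604) + 5(4462) = 53518
w(10) = -2(53518) + 5(-15604) = -185056
w(11) = -2(-185056) + 5(53518) = 637702

637702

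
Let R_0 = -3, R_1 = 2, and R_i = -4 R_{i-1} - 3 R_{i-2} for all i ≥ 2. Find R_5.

R_2 = -4*2 - 3*(-3) = 1
R_3 = -4*1 - 3*2 = -10
R_4 = -4*(-10) - 3*1 = 37
R_5 = -4*37 - 3*(-10) = -118

-118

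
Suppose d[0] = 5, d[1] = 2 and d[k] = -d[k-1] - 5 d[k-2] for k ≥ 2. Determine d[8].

533

d[2] = -2 - 5*5 = -27
d[3] = -(-27) - 5*2 = 17
d[4] = -17 - 5*(-27) = 118
d[5] = -118 - 5*17 = -203
d[6] = -(-203) - 5*118 = -387
d[7] = -(-387) - 5*(-203) = 1402
d[8] = -1402 - 5*(-387) = 533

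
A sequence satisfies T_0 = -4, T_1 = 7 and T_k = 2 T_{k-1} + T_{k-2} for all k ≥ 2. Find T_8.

T_2 = 2(7) + (-4) = 10
T_3 = 2(10) + 7 = 27
T_4 = 2(27) + 10 = 64
T_5 = 2(64) + 27 = 155
T_6 = 2(155) + 64 = 374
T_7 = 2(374) + 155 = 903
T_8 = 2(903) + 374 = 2180

2180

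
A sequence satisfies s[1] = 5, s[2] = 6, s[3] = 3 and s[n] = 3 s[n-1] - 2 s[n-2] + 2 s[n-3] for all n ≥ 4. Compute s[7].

179

s[4] = 3*3 - 2*6 + 2*5 = 7
s[5] = 3*7 - 2*3 + 2*6 = 27
s[6] = 3*27 - 2*7 + 2*3 = 73
s[7] = 3*73 - 2*27 + 2*7 = 179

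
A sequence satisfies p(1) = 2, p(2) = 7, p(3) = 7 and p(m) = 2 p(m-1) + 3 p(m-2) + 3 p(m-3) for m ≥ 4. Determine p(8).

4106

p(4) = 2(7) + 3(7) + 3(2) = 41
p(5) = 2(41) + 3(7) + 3(7) = 124
p(6) = 2(124) + 3(41) + 3(7) = 392
p(7) = 2(392) + 3(124) + 3(41) = 1279
p(8) = 2(1279) + 3(392) + 3(124) = 4106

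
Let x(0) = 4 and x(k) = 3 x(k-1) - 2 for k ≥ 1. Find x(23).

282429536482

The fixed point is -2/(1 - 3) = 1, so x(k) - 1 = 3(x(k-1) - 1).
Hence x(k) = 3·3^k + 1.
x(23) = 3·3^{23} + 1 = 3·94143178827 + 1 = 282429536482.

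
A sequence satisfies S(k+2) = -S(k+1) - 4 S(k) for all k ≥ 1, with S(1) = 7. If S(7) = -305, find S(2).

Let S(2) = y.
S(3) = -28 - y
S(4) = 28 - 3y
S(5) = 84 + 7y
S(6) = -196 + 5y
S(7) = -140 - 33y
So -140 - 33y = -305, giving y = 5.

5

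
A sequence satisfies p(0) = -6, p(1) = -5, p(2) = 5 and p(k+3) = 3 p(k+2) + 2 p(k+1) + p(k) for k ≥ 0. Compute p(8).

p(3) = 3·5 + 2·(-5) + (-6) = -1
p(4) = 3·(-1) + 2·5 + (-5) = 2
p(5) = 3·2 + 2·(-1) + 5 = 9
p(6) = 3·9 + 2·2 + (-1) = 30
p(7) = 3·30 + 2·9 + 2 = 110
p(8) = 3·110 + 2·30 + 9 = 399

399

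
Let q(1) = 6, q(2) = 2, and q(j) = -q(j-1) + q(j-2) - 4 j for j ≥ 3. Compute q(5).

q(3) = -2 + 6 - 12 = -8
q(4) = -(-8) + 2 - 16 = -6
q(5) = -(-6) + (-8) - 20 = -22

-22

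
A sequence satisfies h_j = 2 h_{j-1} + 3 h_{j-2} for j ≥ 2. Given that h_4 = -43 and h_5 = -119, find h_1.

1

Rearranging, h_{j-2} = (h_j - 2 h_{j-1}) / 3.
h_3 = (-119 - 2(-43)) / 3 = -33/3 = -11
h_2 = (-43 - 2(-11)) / 3 = -21/3 = -7
h_1 = (-11 - 2(-7)) / 3 = 3/3 = 1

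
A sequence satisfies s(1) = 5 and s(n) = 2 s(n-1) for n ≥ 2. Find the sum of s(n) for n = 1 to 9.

2555

s(2) = 2(5) = 10
s(3) = 2(10) = 20
s(4) = 2(20) = 40
s(5) = 2(40) = 80
s(6) = 2(80) = 160
s(7) = 2(160) = 320
s(8) = 2(320) = 640
s(9) = 2(640) = 1280
Sum = 5 + 10 + 20 + 40 + 80 + 160 + 320 + 640 + 1280 = 2555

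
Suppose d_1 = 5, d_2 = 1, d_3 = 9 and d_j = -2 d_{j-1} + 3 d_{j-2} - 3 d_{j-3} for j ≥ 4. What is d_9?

9453

d_4 = -2·9 + 3·1 - 3·5 = -30
d_5 = -2·(-30) + 3·9 - 3·1 = 84
d_6 = -2·84 + 3·(-30) - 3·9 = -285
d_7 = -2·(-285) + 3·84 - 3·(-30) = 912
d_8 = -2·912 + 3·(-285) - 3·84 = -2931
d_9 = -2·(-2931) + 3·912 - 3·(-285) = 9453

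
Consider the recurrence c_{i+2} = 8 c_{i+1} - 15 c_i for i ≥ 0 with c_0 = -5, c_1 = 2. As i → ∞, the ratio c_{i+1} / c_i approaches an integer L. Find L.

The characteristic equation is r^2 - 8r + 15 = 0, which factors as (r - 5)(r - 3) = 0.
So the roots are 5 and 3. Since |5| > |3| and the coefficient of 5^i is non-zero, the ratio tends to 5.

5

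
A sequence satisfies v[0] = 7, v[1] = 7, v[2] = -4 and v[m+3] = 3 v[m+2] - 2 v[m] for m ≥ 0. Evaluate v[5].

-268

v[3] = 3(-4) - 2(7) = -26
v[4] = 3(-26) - 2(7) = -92
v[5] = 3(-92) - 2(-4) = -268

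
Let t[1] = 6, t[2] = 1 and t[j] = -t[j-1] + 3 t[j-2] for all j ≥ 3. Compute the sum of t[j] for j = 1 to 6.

t[3] = -1 + 3·6 = 17
t[4] = -17 + 3·1 = -14
t[5] = -(-14) + 3·17 = 65
t[6] = -65 + 3·(-14) = -107
Sum = 6 + 1 + 17 + (-14) + 65 + (-107) = -32

-32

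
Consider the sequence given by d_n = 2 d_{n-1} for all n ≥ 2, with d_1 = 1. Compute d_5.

16

d_2 = 2(1) = 2
d_3 = 2(2) = 4
d_4 = 2(4) = 8
d_5 = 2(8) = 16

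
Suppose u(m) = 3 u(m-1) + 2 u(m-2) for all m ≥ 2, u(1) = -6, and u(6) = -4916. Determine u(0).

-7

Let u(0) = v.
u(2) = -18 + 2v
u(3) = -66 + 6v
u(4) = -234 + 22v
u(5) = -834 + 78v
u(6) = -2970 + 278v
So -2970 + 278v = -4916, giving v = -7.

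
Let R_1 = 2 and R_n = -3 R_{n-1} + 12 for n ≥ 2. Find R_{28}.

The fixed point is 12/(1 + 3) = 3, so R_n - 3 = -3(R_{n-1} - 3).
Hence R_n = -1·(-3)^{n-1} + 3.
R_{28} = -1·(-3)^{27} + 3 = -1·-7625597484987 + 3 = 7625597484990.

7625597484990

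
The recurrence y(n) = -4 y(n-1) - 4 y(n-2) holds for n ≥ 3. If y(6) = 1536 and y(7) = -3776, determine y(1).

7

Rearranging, y(n-2) = (y(n) + 4 y(n-1)) / -4.
y(5) = (-3776 + 4*1536) / -4 = 2368/-4 = -592
y(4) = (1536 + 4*(-592)) / -4 = -832/-4 = 208
y(3) = (-592 + 4*208) / -4 = 240/-4 = -60
y(2) = (208 + 4*(-60)) / -4 = -32/-4 = 8
y(1) = (-60 + 4*8) / -4 = -28/-4 = 7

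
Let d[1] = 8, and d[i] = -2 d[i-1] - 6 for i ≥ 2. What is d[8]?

d[2] = -2*8 - 6 = -22
d[3] = -2*(-22) - 6 = 38
d[4] = -2*38 - 6 = -82
d[5] = -2*(-82) - 6 = 158
d[6] = -2*158 - 6 = -322
d[7] = -2*(-322) - 6 = 638
d[8] = -2*638 - 6 = -1282

-1282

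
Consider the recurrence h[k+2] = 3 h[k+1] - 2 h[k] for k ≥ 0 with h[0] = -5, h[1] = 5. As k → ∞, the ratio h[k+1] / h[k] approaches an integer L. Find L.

The characteristic equation is r^2 - 3r + 2 = 0, which factors as (r - 2)(r - 1) = 0.
So the roots are 2 and 1. Since |2| > |1| and the coefficient of 2^k is non-zero, the ratio tends to 2.

2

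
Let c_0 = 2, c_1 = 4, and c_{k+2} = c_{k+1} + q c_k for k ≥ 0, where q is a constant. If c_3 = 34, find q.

c_2 = 4 + 2q
c_3 = 4 + 6q
So 4 + 6q = 34, giving q = 5.

5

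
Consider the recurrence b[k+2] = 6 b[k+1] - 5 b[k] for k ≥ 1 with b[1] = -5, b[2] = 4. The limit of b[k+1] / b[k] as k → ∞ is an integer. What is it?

The characteristic equation is r^2 - 6r + 5 = 0, which factors as (r - 5)(r - 1) = 0.
So the roots are 5 and 1. Since |5| > |1| and the coefficient of 5^k is non-zero, the ratio tends to 5.

5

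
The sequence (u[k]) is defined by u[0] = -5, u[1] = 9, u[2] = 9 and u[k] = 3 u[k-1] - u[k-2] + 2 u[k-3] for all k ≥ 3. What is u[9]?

7440

u[3] = 3(9) - 9 + 2(-5) = 8
u[4] = 3(8) - 9 + 2(9) = 33
u[5] = 3(33) - 8 + 2(9) = 109
u[6] = 3(109) - 33 + 2(8) = 310
u[7] = 3(310) - 109 + 2(33) = 887
u[8] = 3(887) - 310 + 2(109) = 2569
u[9] = 3(2569) - 887 + 2(310) = 7440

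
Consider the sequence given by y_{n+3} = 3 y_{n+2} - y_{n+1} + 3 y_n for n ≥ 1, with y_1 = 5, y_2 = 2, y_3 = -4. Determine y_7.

68

y_4 = 3·(-4) - 2 + 3·5 = 1
y_5 = 3·1 - (-4) + 3·2 = 13
y_6 = 3·13 - 1 + 3·(-4) = 26
y_7 = 3·26 - 13 + 3·1 = 68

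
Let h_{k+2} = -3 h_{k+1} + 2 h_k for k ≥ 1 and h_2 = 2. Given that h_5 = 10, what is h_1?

Let h_1 = y.
h_3 = -6 + 2y
h_4 = 22 - 6y
h_5 = -78 + 22y
So -78 + 22y = 10, giving y = 4.

4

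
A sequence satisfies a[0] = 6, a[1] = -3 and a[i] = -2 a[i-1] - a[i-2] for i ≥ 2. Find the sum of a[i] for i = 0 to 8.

a[2] = -2·(-3) - 6 = 0
a[3] = -2·0 - (-3) = 3
a[4] = -2·3 - 0 = -6
a[5] = -2·(-6) - 3 = 9
a[6] = -2·9 - (-6) = -12
a[7] = -2·(-12) - 9 = 15
a[8] = -2·15 - (-12) = -18
Sum = 6 + (-3) + 0 + 3 + (-6) + 9 + (-12) + 15 + (-18) = -6

-6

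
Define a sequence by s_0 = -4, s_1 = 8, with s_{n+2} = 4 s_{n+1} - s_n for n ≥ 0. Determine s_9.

s_2 = 4(8) - (-4) = 36
s_3 = 4(36) - 8 = 136
s_4 = 4(136) - 36 = 508
s_5 = 4(508) - 136 = 1896
s_6 = 4(1896) - 508 = 7076
s_7 = 4(7076) - 1896 = 26408
s_8 = 4(26408) - 7076 = 98556
s_9 = 4(98556) - 26408 = 367816

367816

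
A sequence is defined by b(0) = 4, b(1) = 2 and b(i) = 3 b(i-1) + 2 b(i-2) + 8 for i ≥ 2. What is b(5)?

b(2) = 3(2) + 2(4) + 8 = 22
b(3) = 3(22) + 2(2) + 8 = 78
b(4) = 3(78) + 2(22) + 8 = 286
b(5) = 3(286) + 2(78) + 8 = 1022

1022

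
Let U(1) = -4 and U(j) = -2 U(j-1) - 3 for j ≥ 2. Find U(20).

The fixed point is -3/(1 + 2) = -1, so U(j) + 1 = -2(U(j-1) + 1).
Hence U(j) = -3·(-2)^{j-1} - 1.
U(20) = -3·(-2)^{19} - 1 = -3·-524288 - 1 = 1572863.

1572863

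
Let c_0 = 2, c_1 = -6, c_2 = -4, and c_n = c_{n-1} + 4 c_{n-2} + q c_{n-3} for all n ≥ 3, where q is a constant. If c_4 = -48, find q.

c_3 = -28 + 2q
c_4 = -44 - 4q
So -44 - 4q = -48, giving q = 1.

1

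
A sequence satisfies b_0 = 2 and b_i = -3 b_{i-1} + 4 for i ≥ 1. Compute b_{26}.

The fixed point is 4/(1 + 3) = 1, so b_i - 1 = -3(b_{i-1} - 1).
Hence b_i = 1·(-3)^i + 1.
b_{26} = 1·(-3)^{26} + 1 = 1·2541865828329 + 1 = 2541865828330.

2541865828330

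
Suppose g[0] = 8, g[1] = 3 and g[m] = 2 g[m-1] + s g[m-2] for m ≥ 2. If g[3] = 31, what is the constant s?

1

g[2] = 6 + 8s
g[3] = 12 + 19s
So 12 + 19s = 31, giving s = 1.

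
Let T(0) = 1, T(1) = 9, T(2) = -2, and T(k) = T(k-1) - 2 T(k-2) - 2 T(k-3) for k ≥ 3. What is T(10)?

T(3) = (-2) - 2*9 - 2*1 = -22
T(4) = (-22) - 2*(-2) - 2*9 = -36
T(5) = (-36) - 2*(-22) - 2*(-2) = 12
T(6) = 12 - 2*(-36) - 2*(-22) = 128
T(7) = 128 - 2*12 - 2*(-36) = 176
T(8) = 176 - 2*128 - 2*12 = -104
T(9) = (-104) - 2*176 - 2*128 = -712
T(10) = (-712) - 2*(-104) - 2*176 = -856

-856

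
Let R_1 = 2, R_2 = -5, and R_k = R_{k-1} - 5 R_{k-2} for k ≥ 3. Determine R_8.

R_3 = (-5) - 5*2 = -15
R_4 = (-15) - 5*(-5) = 10
R_5 = 10 - 5*(-15) = 85
R_6 = 85 - 5*10 = 35
R_7 = 35 - 5*85 = -390
R_8 = (-390) - 5*35 = -565

-565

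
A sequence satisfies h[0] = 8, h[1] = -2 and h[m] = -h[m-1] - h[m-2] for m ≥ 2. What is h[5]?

-6

h[2] = -(-2) - 8 = -6
h[3] = -(-6) - (-2) = 8
h[4] = -8 - (-6) = -2
h[5] = -(-2) - 8 = -6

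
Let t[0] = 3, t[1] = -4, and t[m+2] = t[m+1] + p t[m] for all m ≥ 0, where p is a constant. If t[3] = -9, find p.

5

t[2] = -4 + 3p
t[3] = -4 - p
So -4 - p = -9, giving p = 5.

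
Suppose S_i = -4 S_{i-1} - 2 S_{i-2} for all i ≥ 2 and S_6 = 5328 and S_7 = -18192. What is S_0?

-6

Rearranging, S_{i-2} = (S_i + 4 S_{i-1}) / -2.
S_5 = (-18192 + 4(5328)) / -2 = 3120/-2 = -1560
S_4 = (5328 + 4(-1560)) / -2 = -912/-2 = 456
S_3 = (-1560 + 4(456)) / -2 = 264/-2 = -132
S_2 = (456 + 4(-132)) / -2 = -72/-2 = 36
S_1 = (-132 + 4(36)) / -2 = 12/-2 = -6
S_0 = (36 + 4(-6)) / -2 = 12/-2 = -6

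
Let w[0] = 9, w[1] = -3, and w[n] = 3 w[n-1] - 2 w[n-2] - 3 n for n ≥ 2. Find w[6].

-1215

w[2] = 3·(-3) - 2·9 - 6 = -33
w[3] = 3·(-33) - 2·(-3) - 9 = -102
w[4] = 3·(-102) - 2·(-33) - 12 = -252
w[5] = 3·(-252) - 2·(-102) - 15 = -567
w[6] = 3·(-567) - 2·(-252) - 18 = -1215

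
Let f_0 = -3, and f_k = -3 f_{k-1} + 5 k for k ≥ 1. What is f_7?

f_1 = -3*(-3) + 5 = 14
f_2 = -3*14 + 10 = -32
f_3 = -3*(-32) + 15 = 111
f_4 = -3*111 + 20 = -313
f_5 = -3*(-313) + 25 = 964
f_6 = -3*964 + 30 = -2862
f_7 = -3*(-2862) + 35 = 8621

8621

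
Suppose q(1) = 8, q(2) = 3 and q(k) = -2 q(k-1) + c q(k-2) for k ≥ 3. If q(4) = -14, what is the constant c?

2

q(3) = -6 + 8c
q(4) = 12 - 13c
So 12 - 13c = -14, giving c = 2.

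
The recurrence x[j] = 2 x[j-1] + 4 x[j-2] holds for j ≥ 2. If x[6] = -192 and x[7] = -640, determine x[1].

-2

Rearranging, x[j-2] = (x[j] - 2 x[j-1]) / 4.
x[5] = (-640 - 2(-192)) / 4 = -256/4 = -64
x[4] = (-192 - 2(-64)) / 4 = -64/4 = -16
x[3] = (-64 - 2(-16)) / 4 = -32/4 = -8
x[2] = (-16 - 2(-8)) / 4 = 0/4 = 0
x[1] = (-8 - 2(0)) / 4 = -8/4 = -2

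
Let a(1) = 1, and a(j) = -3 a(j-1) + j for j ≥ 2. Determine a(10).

a(2) = -3·1 + 2 = -1
a(3) = -3·(-1) + 3 = 6
a(4) = -3·6 + 4 = -14
a(5) = -3·(-14) + 5 = 47
a(6) = -3·47 + 6 = -135
a(7) = -3·(-135) + 7 = 412
a(8) = -3·412 + 8 = -1228
a(9) = -3·(-1228) + 9 = 3693
a(10) = -3·3693 + 10 = -11069

-11069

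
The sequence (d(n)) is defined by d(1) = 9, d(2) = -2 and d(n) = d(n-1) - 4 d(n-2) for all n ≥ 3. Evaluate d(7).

d(3) = (-2) - 4(9) = -38
d(4) = (-38) - 4(-2) = -30
d(5) = (-30) - 4(-38) = 122
d(6) = 122 - 4(-30) = 242
d(7) = 242 - 4(122) = -246

-246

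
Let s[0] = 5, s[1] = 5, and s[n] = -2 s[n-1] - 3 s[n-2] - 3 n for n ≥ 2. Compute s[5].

-139

s[2] = -2*5 - 3*5 - 6 = -31
s[3] = -2*(-31) - 3*5 - 9 = 38
s[4] = -2*38 - 3*(-31) - 12 = 5
s[5] = -2*5 - 3*38 - 15 = -139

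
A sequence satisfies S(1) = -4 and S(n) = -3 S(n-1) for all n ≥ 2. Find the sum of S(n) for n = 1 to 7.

S(2) = -3(-4) = 12
S(3) = -3(12) = -36
S(4) = -3(-36) = 108
S(5) = -3(108) = -324
S(6) = -3(-324) = 972
S(7) = -3(972) = -2916
Sum = (-4) + 12 + (-36) + 108 + (-324) + 972 + (-2916) = -2188

-2188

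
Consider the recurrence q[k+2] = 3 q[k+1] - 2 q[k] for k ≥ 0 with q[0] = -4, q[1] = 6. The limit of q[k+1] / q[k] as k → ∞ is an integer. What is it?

2

The characteristic equation is r^2 - 3r + 2 = 0, which factors as (r - 2)(r - 1) = 0.
So the roots are 2 and 1. Since |2| > |1| and the coefficient of 2^k is non-zero, the ratio tends to 2.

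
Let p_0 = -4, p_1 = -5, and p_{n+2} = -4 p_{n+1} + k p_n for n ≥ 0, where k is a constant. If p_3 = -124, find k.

-4

p_2 = 20 - 4k
p_3 = -80 + 11k
So -80 + 11k = -124, giving k = -4.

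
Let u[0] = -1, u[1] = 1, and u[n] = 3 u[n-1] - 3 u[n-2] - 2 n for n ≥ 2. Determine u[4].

-23

u[2] = 3(1) - 3(-1) - 4 = 2
u[3] = 3(2) - 3(1) - 6 = -3
u[4] = 3(-3) - 3(2) - 8 = -23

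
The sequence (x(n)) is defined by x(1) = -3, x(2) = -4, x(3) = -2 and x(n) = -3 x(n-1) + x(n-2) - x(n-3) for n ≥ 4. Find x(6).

46

x(4) = -3*(-2) + (-4) - (-3) = 5
x(5) = -3*5 + (-2) - (-4) = -13
x(6) = -3*(-13) + 5 - (-2) = 46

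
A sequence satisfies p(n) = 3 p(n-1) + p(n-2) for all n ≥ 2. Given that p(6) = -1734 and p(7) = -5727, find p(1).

Rearranging, p(n-2) = p(n) - 3 p(n-1).
p(5) = -5727 - 3*(-1734) = -525
p(4) = -1734 - 3*(-525) = -159
p(3) = -525 - 3*(-159) = -48
p(2) = -159 - 3*(-48) = -15
p(1) = -48 - 3*(-15) = -3

-3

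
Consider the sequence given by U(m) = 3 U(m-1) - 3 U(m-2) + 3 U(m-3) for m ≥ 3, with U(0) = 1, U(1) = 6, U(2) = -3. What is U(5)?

-72

U(3) = 3*(-3) - 3*6 + 3*1 = -24
U(4) = 3*(-24) - 3*(-3) + 3*6 = -45
U(5) = 3*(-45) - 3*(-24) + 3*(-3) = -72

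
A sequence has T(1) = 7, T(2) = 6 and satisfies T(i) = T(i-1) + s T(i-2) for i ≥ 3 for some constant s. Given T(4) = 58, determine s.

T(3) = 6 + 7s
T(4) = 6 + 13s
So 6 + 13s = 58, giving s = 4.

4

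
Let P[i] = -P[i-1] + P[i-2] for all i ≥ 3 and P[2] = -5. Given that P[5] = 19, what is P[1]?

2

Let P[1] = y.
P[3] = 5 + y
P[4] = -10 - y
P[5] = 15 + 2y
So 15 + 2y = 19, giving y = 2.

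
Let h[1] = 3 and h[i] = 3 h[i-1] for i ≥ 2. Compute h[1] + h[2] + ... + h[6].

1092

h[2] = 3(3) = 9
h[3] = 3(9) = 27
h[4] = 3(27) = 81
h[5] = 3(81) = 243
h[6] = 3(243) = 729
Sum = 3 + 9 + 27 + 81 + 243 + 729 = 1092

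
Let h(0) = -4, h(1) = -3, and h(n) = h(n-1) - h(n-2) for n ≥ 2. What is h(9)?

4

h(2) = (-3) - (-4) = 1
h(3) = 1 - (-3) = 4
h(4) = 4 - 1 = 3
h(5) = 3 - 4 = -1
h(6) = (-1) - 3 = -4
h(7) = (-4) - (-1) = -3
h(8) = (-3) - (-4) = 1
h(9) = 1 - (-3) = 4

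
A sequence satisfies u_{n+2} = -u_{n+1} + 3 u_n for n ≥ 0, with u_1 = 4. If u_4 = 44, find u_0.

6

Let u_0 = v.
u_2 = -4 + 3v
u_3 = 16 - 3v
u_4 = -28 + 12v
So -28 + 12v = 44, giving v = 6.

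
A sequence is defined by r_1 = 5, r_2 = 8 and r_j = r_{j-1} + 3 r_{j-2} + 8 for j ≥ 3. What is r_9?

4543

r_3 = 8 + 3(5) + 8 = 31
r_4 = 31 + 3(8) + 8 = 63
r_5 = 63 + 3(31) + 8 = 164
r_6 = 164 + 3(63) + 8 = 361
r_7 = 361 + 3(164) + 8 = 861
r_8 = 861 + 3(361) + 8 = 1952
r_9 = 1952 + 3(861) + 8 = 4543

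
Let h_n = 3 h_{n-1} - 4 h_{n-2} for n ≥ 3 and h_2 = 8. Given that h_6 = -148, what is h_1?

Let h_1 = v.
h_3 = 24 - 4v
h_4 = 40 - 12v
h_5 = 24 - 20v
h_6 = -88 - 12v
So -88 - 12v = -148, giving v = 5.

5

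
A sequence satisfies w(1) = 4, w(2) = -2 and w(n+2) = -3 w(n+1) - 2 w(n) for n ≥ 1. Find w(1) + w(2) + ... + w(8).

170

w(3) = -3·(-2) - 2·4 = -2
w(4) = -3·(-2) - 2·(-2) = 10
w(5) = -3·10 - 2·(-2) = -26
w(6) = -3·(-26) - 2·10 = 58
w(7) = -3·58 - 2·(-26) = -122
w(8) = -3·(-122) - 2·58 = 250
Sum = 4 + (-2) + (-2) + 10 + (-26) + 58 + (-122) + 250 = 170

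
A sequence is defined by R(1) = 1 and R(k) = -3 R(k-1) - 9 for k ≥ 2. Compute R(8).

R(2) = -3(1) - 9 = -12
R(3) = -3(-12) - 9 = 27
R(4) = -3(27) - 9 = -90
R(5) = -3(-90) - 9 = 261
R(6) = -3(261) - 9 = -792
R(7) = -3(-792) - 9 = 2367
R(8) = -3(2367) - 9 = -7110

-7110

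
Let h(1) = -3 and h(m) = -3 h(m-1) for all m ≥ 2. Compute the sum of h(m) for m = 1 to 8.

4920

h(2) = -3*(-3) = 9
h(3) = -3*9 = -27
h(4) = -3*(-27) = 81
h(5) = -3*81 = -243
h(6) = -3*(-243) = 729
h(7) = -3*729 = -2187
h(8) = -3*(-2187) = 6561
Sum = (-3) + 9 + (-27) + 81 + (-243) + 729 + (-2187) + 6561 = 4920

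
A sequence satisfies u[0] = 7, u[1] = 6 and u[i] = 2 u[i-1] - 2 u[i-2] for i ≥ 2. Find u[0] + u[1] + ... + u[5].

u[2] = 2*6 - 2*7 = -2
u[3] = 2*(-2) - 2*6 = -16
u[4] = 2*(-16) - 2*(-2) = -28
u[5] = 2*(-28) - 2*(-16) = -24
Sum = 7 + 6 + (-2) + (-16) + (-28) + (-24) = -57

-57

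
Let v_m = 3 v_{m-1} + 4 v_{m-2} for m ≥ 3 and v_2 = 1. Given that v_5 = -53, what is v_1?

-2

Let v_1 = x.
v_3 = 3 + 4x
v_4 = 13 + 12x
v_5 = 51 + 52x
So 51 + 52x = -53, giving x = -2.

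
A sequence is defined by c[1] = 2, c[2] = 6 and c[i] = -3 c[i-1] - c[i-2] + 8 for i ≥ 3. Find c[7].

c[3] = -3*6 - 2 + 8 = -12
c[4] = -3*(-12) - 6 + 8 = 38
c[5] = -3*38 - (-12) + 8 = -94
c[6] = -3*(-94) - 38 + 8 = 252
c[7] = -3*252 - (-94) + 8 = -654

-654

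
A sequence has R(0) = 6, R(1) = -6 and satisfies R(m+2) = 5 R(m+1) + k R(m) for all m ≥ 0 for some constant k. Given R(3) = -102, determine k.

2

R(2) = -30 + 6k
R(3) = -150 + 24k
So -150 + 24k = -102, giving k = 2.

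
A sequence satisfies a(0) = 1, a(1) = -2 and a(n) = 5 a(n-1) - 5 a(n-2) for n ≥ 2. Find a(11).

a(2) = 5(-2) - 5(1) = -15
a(3) = 5(-15) - 5(-2) = -65
a(4) = 5(-65) - 5(-15) = -250
a(5) = 5(-250) - 5(-65) = -925
a(6) = 5(-925) - 5(-250) = -3375
a(7) = 5(-3375) - 5(-925) = -12250
a(8) = 5(-12250) - 5(-3375) = -44375
a(9) = 5(-44375) - 5(-12250) = -160625
a(10) = 5(-160625) - 5(-44375) = -581250
a(11) = 5(-581250) - 5(-160625) = -2103125

-2103125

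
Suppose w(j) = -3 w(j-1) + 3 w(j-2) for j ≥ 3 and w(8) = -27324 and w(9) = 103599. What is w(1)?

Rearranging, w(j-2) = (w(j) + 3 w(j-1)) / 3.
w(7) = (103599 + 3(-27324)) / 3 = 21627/3 = 7209
w(6) = (-27324 + 3(7209)) / 3 = -5697/3 = -1899
w(5) = (7209 + 3(-1899)) / 3 = 1512/3 = 504
w(4) = (-1899 + 3(504)) / 3 = -387/3 = -129
w(3) = (504 + 3(-129)) / 3 = 117/3 = 39
w(2) = (-129 + 3(39)) / 3 = -12/3 = -4
w(1) = (39 + 3(-4)) / 3 = 27/3 = 9

9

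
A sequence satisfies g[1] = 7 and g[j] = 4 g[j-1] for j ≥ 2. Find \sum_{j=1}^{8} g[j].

152915

g[2] = 4(7) = 28
g[3] = 4(28) = 112
g[4] = 4(112) = 448
g[5] = 4(448) = 1792
g[6] = 4(1792) = 7168
g[7] = 4(7168) = 28672
g[8] = 4(28672) = 114688
Sum = 7 + 28 + 112 + 448 + 1792 + 7168 + 28672 + 114688 = 152915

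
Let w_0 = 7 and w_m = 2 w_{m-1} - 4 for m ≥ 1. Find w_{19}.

1572868

The fixed point is -4/(1 - 2) = 4, so w_m - 4 = 2(w_{m-1} - 4).
Hence w_m = 3·2^m + 4.
w_{19} = 3·2^{19} + 4 = 3·524288 + 4 = 1572868.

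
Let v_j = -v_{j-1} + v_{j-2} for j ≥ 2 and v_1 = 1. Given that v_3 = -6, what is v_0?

8

Let v_0 = z.
v_2 = -1 + z
v_3 = 2 - z
So 2 - z = -6, giving z = 8.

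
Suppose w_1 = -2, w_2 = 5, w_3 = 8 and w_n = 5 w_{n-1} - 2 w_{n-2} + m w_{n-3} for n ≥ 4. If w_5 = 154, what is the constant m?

-4

w_4 = 30 - 2m
w_5 = 134 - 5m
So 134 - 5m = 154, giving m = -4.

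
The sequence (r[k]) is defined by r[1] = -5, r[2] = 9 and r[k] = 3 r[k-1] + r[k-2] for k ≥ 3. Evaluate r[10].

r[3] = 3·9 + (-5) = 22
r[4] = 3·22 + 9 = 75
r[5] = 3·75 + 22 = 247
r[6] = 3·247 + 75 = 816
r[7] = 3·816 + 247 = 2695
r[8] = 3·2695 + 816 = 8901
r[9] = 3·8901 + 2695 = 29398
r[10] = 3·29398 + 8901 = 97095

97095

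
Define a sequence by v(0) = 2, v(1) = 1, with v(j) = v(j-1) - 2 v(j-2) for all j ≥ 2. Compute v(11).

v(2) = 1 - 2(2) = -3
v(3) = (-3) - 2(1) = -5
v(4) = (-5) - 2(-3) = 1
v(5) = 1 - 2(-5) = 11
v(6) = 11 - 2(1) = 9
v(7) = 9 - 2(11) = -13
v(8) = (-13) - 2(9) = -31
v(9) = (-31) - 2(-13) = -5
v(10) = (-5) - 2(-31) = 57
v(11) = 57 - 2(-5) = 67

67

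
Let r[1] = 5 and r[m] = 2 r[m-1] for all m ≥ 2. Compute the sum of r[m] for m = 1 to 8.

1275

r[2] = 2*5 = 10
r[3] = 2*10 = 20
r[4] = 2*20 = 40
r[5] = 2*40 = 80
r[6] = 2*80 = 160
r[7] = 2*160 = 320
r[8] = 2*320 = 640
Sum = 5 + 10 + 20 + 40 + 80 + 160 + 320 + 640 = 1275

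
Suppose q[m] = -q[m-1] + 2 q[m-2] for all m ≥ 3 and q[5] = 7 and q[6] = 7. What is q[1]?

7

Rearranging, q[m-2] = (q[m] + q[m-1]) / 2.
q[4] = (7 + 7) / 2 = 14/2 = 7
q[3] = (7 + 7) / 2 = 14/2 = 7
q[2] = (7 + 7) / 2 = 14/2 = 7
q[1] = (7 + 7) / 2 = 14/2 = 7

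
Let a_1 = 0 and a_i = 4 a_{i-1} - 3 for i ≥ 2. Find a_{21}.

The fixed point is -3/(1 - 4) = 1, so a_i - 1 = 4(a_{i-1} - 1).
Hence a_i = -1·4^{i-1} + 1.
a_{21} = -1·4^{20} + 1 = -1·1099511627776 + 1 = -1099511627775.

-1099511627775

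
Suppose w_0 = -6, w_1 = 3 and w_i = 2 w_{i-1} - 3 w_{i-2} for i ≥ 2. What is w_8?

w_2 = 2·3 - 3·(-6) = 24
w_3 = 2·24 - 3·3 = 39
w_4 = 2·39 - 3·24 = 6
w_5 = 2·6 - 3·39 = -105
w_6 = 2·(-105) - 3·6 = -228
w_7 = 2·(-228) - 3·(-105) = -141
w_8 = 2·(-141) - 3·(-228) = 402

402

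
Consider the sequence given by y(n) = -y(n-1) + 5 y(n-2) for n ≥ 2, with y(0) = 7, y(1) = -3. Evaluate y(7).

y(2) = -(-3) + 5*7 = 38
y(3) = -38 + 5*(-3) = -53
y(4) = -(-53) + 5*38 = 243
y(5) = -243 + 5*(-53) = -508
y(6) = -(-508) + 5*243 = 1723
y(7) = -1723 + 5*(-508) = -4263

-4263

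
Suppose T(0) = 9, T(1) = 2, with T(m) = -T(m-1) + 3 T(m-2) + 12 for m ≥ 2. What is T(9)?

T(2) = -2 + 3*9 + 12 = 37
T(3) = -37 + 3*2 + 12 = -19
T(4) = -(-19) + 3*37 + 12 = 142
T(5) = -142 + 3*(-19) + 12 = -187
T(6) = -(-187) + 3*142 + 12 = 625
T(7) = -625 + 3*(-187) + 12 = -1174
T(8) = -(-1174) + 3*625 + 12 = 3061
T(9) = -3061 + 3*(-1174) + 12 = -6571

-6571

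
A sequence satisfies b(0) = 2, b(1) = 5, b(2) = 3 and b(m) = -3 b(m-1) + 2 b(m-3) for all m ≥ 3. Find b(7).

b(3) = -3(3) + 2(2) = -5
b(4) = -3(-5) + 2(5) = 25
b(5) = -3(25) + 2(3) = -69
b(6) = -3(-69) + 2(-5) = 197
b(7) = -3(197) + 2(25) = -541

-541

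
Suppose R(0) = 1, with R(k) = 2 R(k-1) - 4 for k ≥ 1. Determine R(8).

R(1) = 2*1 - 4 = -2
R(2) = 2*(-2) - 4 = -8
R(3) = 2*(-8) - 4 = -20
R(4) = 2*(-20) - 4 = -44
R(5) = 2*(-44) - 4 = -92
R(6) = 2*(-92) - 4 = -188
R(7) = 2*(-188) - 4 = -380
R(8) = 2*(-380) - 4 = -764

-764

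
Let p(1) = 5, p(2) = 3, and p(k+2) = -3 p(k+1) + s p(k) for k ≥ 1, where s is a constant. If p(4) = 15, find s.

1

p(3) = -9 + 5s
p(4) = 27 - 12s
So 27 - 12s = 15, giving s = 1.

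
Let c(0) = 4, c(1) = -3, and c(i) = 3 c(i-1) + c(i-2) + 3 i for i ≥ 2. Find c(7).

1635

c(2) = 3·(-3) + 4 + 6 = 1
c(3) = 3·1 + (-3) + 9 = 9
c(4) = 3·9 + 1 + 12 = 40
c(5) = 3·40 + 9 + 15 = 144
c(6) = 3·144 + 40 + 18 = 490
c(7) = 3·490 + 144 + 21 = 1635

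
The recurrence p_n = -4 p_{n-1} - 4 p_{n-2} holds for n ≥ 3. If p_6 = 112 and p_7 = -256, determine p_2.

Rearranging, p_{n-2} = (p_n + 4 p_{n-1}) / -4.
p_5 = (-256 + 4(112)) / -4 = 192/-4 = -48
p_4 = (112 + 4(-48)) / -4 = -80/-4 = 20
p_3 = (-48 + 4(20)) / -4 = 32/-4 = -8
p_2 = (20 + 4(-8)) / -4 = -12/-4 = 3

3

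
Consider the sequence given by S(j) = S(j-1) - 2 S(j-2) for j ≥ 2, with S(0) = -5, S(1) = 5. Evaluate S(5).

-35

S(2) = 5 - 2·(-5) = 15
S(3) = 15 - 2·5 = 5
S(4) = 5 - 2·15 = -25
S(5) = (-25) - 2·5 = -35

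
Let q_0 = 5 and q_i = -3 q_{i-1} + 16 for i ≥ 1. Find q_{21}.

The fixed point is 16/(1 + 3) = 4, so q_i - 4 = -3(q_{i-1} - 4).
Hence q_i = 1·(-3)^i + 4.
q_{21} = 1·(-3)^{21} + 4 = 1·-10460353203 + 4 = -10460353199.

-10460353199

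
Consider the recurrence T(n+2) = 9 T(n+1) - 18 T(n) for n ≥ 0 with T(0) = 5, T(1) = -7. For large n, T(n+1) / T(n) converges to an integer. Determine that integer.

6

The characteristic equation is r^2 - 9r + 18 = 0, which factors as (r - 6)(r - 3) = 0.
So the roots are 6 and 3. Since |6| > |3| and the coefficient of 6^n is non-zero, the ratio tends to 6.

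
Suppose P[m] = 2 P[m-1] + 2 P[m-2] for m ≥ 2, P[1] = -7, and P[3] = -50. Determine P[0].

Let P[0] = y.
P[2] = -14 + 2y
P[3] = -42 + 4y
So -42 + 4y = -50, giving y = -2.

-2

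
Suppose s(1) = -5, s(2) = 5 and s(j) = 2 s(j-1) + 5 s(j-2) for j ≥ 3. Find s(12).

-377205

s(3) = 2(5) + 5(-5) = -15
s(4) = 2(-15) + 5(5) = -5
s(5) = 2(-5) + 5(-15) = -85
s(6) = 2(-85) + 5(-5) = -195
s(7) = 2(-195) + 5(-85) = -815
s(8) = 2(-815) + 5(-195) = -2605
s(9) = 2(-2605) + 5(-815) = -9285
s(10) = 2(-9285) + 5(-2605) = -31595
s(11) = 2(-31595) + 5(-9285) = -109615
s(12) = 2(-109615) + 5(-31595) = -377205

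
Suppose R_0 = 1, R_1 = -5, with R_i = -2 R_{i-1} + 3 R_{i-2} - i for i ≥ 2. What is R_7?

-3050

R_2 = -2*(-5) + 3*1 - 2 = 11
R_3 = -2*11 + 3*(-5) - 3 = -40
R_4 = -2*(-40) + 3*11 - 4 = 109
R_5 = -2*109 + 3*(-40) - 5 = -343
R_6 = -2*(-343) + 3*109 - 6 = 1007
R_7 = -2*1007 + 3*(-343) - 7 = -3050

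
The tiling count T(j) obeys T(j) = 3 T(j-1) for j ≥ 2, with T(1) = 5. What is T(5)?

T(2) = 3*5 = 15
T(3) = 3*15 = 45
T(4) = 3*45 = 135
T(5) = 3*135 = 405

405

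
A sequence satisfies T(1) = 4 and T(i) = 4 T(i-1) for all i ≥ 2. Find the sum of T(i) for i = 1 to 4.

340

T(2) = 4(4) = 16
T(3) = 4(16) = 64
T(4) = 4(64) = 256
Sum = 4 + 16 + 64 + 256 = 340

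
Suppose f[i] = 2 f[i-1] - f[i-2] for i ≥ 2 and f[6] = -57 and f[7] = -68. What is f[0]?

Rearranging, f[i-2] = -(f[i] - 2 f[i-1]).
f[5] = -(-68 - 2*(-57)) = -46
f[4] = -(-57 - 2*(-46)) = -35
f[3] = -(-46 - 2*(-35)) = -24
f[2] = -(-35 - 2*(-24)) = -13
f[1] = -(-24 - 2*(-13)) = -2
f[0] = -(-13 - 2*(-2)) = 9

9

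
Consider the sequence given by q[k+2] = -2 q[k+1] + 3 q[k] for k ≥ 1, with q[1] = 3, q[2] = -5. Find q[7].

q[3] = -2*(-5) + 3*3 = 19
q[4] = -2*19 + 3*(-5) = -53
q[5] = -2*(-53) + 3*19 = 163
q[6] = -2*163 + 3*(-53) = -485
q[7] = -2*(-485) + 3*163 = 1459

1459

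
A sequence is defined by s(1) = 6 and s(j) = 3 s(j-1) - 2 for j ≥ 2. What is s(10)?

s(2) = 3·6 - 2 = 16
s(3) = 3·16 - 2 = 46
s(4) = 3·46 - 2 = 136
s(5) = 3·136 - 2 = 406
s(6) = 3·406 - 2 = 1216
s(7) = 3·1216 - 2 = 3646
s(8) = 3·3646 - 2 = 10936
s(9) = 3·10936 - 2 = 32806
s(10) = 3·32806 - 2 = 98416

98416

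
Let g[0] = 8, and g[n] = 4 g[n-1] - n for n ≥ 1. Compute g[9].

g[1] = 4(8) - 1 = 31
g[2] = 4(31) - 2 = 122
g[3] = 4(122) - 3 = 485
g[4] = 4(485) - 4 = 1936
g[5] = 4(1936) - 5 = 7739
g[6] = 4(7739) - 6 = 30950
g[7] = 4(30950) - 7 = 123793
g[8] = 4(123793) - 8 = 495164
g[9] = 4(495164) - 9 = 1980647

1980647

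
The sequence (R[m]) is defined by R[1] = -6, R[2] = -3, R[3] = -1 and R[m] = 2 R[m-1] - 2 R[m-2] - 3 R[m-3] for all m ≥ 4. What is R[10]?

-906

R[4] = 2(-1) - 2(-3) - 3(-6) = 22
R[5] = 2(22) - 2(-1) - 3(-3) = 55
R[6] = 2(55) - 2(22) - 3(-1) = 69
R[7] = 2(69) - 2(55) - 3(22) = -38
R[8] = 2(-38) - 2(69) - 3(55) = -379
R[9] = 2(-379) - 2(-38) - 3(69) = -889
R[10] = 2(-889) - 2(-379) - 3(-38) = -906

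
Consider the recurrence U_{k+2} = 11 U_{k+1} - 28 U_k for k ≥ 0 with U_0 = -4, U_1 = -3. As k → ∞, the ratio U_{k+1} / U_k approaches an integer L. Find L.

7

The characteristic equation is r^2 - 11r + 28 = 0, which factors as (r - 7)(r - 4) = 0.
So the roots are 7 and 4. Since |7| > |4| and the coefficient of 7^k is non-zero, the ratio tends to 7.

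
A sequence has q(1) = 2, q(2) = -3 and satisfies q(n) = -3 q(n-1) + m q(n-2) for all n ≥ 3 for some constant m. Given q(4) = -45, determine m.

q(3) = 9 + 2m
q(4) = -27 - 9m
So -27 - 9m = -45, giving m = 2.

2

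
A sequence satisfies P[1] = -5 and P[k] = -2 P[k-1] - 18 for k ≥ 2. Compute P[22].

-2097158

The fixed point is -18/(1 + 2) = -6, so P[k] + 6 = -2(P[k-1] + 6).
Hence P[k] = 1·(-2)^{k-1} - 6.
P[22] = 1·(-2)^{21} - 6 = 1·-2097152 - 6 = -2097158.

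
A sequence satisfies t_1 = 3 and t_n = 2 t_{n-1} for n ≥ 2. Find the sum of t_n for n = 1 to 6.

t_2 = 2·3 = 6
t_3 = 2·6 = 12
t_4 = 2·12 = 24
t_5 = 2·24 = 48
t_6 = 2·48 = 96
Sum = 3 + 6 + 12 + 24 + 48 + 96 = 189

189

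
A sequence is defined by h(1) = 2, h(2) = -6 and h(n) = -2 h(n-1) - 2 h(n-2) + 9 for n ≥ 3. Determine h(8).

61

h(3) = -2(-6) - 2(2) + 9 = 17
h(4) = -2(17) - 2(-6) + 9 = -13
h(5) = -2(-13) - 2(17) + 9 = 1
h(6) = -2(1) - 2(-13) + 9 = 33
h(7) = -2(33) - 2(1) + 9 = -59
h(8) = -2(-59) - 2(33) + 9 = 61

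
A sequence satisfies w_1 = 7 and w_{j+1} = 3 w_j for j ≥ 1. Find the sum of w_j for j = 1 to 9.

w_2 = 3*7 = 21
w_3 = 3*21 = 63
w_4 = 3*63 = 189
w_5 = 3*189 = 567
w_6 = 3*567 = 1701
w_7 = 3*1701 = 5103
w_8 = 3*5103 = 15309
w_9 = 3*15309 = 45927
Sum = 7 + 21 + 63 + 189 + 567 + 1701 + 5103 + 15309 + 45927 = 68887

68887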